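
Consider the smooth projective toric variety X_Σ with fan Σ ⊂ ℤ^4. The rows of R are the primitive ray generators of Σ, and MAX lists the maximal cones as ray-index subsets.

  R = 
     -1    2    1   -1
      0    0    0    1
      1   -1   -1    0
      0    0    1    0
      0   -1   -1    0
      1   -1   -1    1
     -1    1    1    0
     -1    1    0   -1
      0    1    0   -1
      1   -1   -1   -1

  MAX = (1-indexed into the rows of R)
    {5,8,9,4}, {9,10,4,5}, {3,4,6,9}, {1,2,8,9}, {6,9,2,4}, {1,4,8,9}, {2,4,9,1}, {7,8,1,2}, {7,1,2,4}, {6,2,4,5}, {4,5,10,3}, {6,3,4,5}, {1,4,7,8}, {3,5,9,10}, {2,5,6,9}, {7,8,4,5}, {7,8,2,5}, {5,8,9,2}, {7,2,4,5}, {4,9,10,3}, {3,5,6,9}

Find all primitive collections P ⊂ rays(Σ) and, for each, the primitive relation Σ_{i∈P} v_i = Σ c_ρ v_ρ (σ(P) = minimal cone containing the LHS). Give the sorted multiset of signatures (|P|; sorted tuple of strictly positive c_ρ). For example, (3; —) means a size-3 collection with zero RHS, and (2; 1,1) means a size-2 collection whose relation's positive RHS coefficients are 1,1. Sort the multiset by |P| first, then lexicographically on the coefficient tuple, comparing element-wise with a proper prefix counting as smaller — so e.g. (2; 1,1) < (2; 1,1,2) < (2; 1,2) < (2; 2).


Σ has 18 primitive collections:

  {3,7}:  v_{3} + v_{7} = 0 — sig = (2; —)
  {1,3}:  v_{1} + v_{3} = v_{9} — sig = (2; 1)
  {1,5}:  v_{1} + v_{5} = v_{8} — sig = (2; 1)
  {2,3}:  v_{2} + v_{3} = v_{6} — sig = (2; 1)
  {2,10}:  v_{2} + v_{10} = v_{3} — sig = (2; 1)
  {6,7}:  v_{6} + v_{7} = v_{2} — sig = (2; 1)
  {7,9}:  v_{7} + v_{9} = v_{1} — sig = (2; 1)
  {1,6}:  v_{1} + v_{6} = v_{2} + v_{9} — sig = (2; 1,1)
  {3,8}:  v_{3} + v_{8} = v_{5} + v_{9} — sig = (2; 1,1)
  {6,8}:  v_{6} + v_{8} = v_{2} + v_{5} + v_{9} — sig = (2; 1,1,1)
  {7,10}:  v_{7} + v_{10} = v_{4} + v_{5} + v_{9} — sig = (2; 1,1,1)
  {1,10}:  v_{1} + v_{10} = v_{4} + v_{5} + 2·v_{9} — sig = (2; 1,1,2)
  {8,10}:  v_{8} + v_{10} = v_{4} + 2·v_{5} + 2·v_{9} — sig = (2; 1,2,2)
  {6,10}:  v_{6} + v_{10} = 2·v_{3} — sig = (2; 2)
  {2,4,8}:  v_{2} + v_{4} + v_{8} = v_{7} — sig = (3; 1)
  {2,4,5,9}:  v_{2} + v_{4} + v_{5} + v_{9} = 0 — sig = (4; —)
  {3,4,5,9}:  v_{3} + v_{4} + v_{5} + v_{9} = v_{10} — sig = (4; 1)
  {4,5,6,9}:  v_{4} + v_{5} + v_{6} + v_{9} = v_{3} — sig = (4; 1)

Sorted signature multiset PRS(X):
    |P|=2: 14 collections, coeffs (), (1), (1), (1), (1), (1), (1), (1,1), (1,1), (1,1,1), (1,1,1), (1,1,2), (1,2,2), (2)
    |P|=3: 1 collection, coeffs (1)
    |P|=4: 3 collections, coeffs (), (1), (1)


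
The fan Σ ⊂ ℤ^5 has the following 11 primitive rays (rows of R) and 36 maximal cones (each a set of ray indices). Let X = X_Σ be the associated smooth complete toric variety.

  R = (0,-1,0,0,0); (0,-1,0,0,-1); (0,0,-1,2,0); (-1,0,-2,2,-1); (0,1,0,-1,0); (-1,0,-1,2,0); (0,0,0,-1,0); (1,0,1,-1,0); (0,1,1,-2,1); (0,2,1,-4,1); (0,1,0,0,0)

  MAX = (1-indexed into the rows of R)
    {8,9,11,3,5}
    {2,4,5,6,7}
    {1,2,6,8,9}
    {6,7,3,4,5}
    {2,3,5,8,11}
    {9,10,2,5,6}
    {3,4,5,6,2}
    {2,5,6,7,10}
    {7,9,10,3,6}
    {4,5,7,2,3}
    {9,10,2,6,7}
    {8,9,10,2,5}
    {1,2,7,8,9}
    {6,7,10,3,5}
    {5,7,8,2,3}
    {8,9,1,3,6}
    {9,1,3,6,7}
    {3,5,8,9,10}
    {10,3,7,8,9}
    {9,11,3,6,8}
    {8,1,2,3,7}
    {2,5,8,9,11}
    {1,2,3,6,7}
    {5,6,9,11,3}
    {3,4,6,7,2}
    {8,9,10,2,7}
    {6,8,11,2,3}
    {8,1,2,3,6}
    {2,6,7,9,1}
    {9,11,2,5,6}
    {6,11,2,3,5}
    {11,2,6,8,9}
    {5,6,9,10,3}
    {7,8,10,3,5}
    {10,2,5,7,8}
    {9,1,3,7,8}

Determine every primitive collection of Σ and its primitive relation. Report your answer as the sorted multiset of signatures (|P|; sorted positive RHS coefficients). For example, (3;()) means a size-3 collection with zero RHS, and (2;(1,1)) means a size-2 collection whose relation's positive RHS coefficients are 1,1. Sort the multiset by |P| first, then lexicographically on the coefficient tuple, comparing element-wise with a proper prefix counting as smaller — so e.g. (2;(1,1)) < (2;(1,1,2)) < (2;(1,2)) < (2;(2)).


|primitive collections| = 17. Relations:

  P = {1,11}:  v_{1} + v_{11} = 0 — sig = (2;())
  P = {1,5}:  v_{1} + v_{5} = v_{7} — sig = (2;(1))
  P = {7,11}:  v_{7} + v_{11} = v_{5} — sig = (2;(1))
  P = {4,8}:  v_{4} + v_{8} = v_{2} + v_{3} + v_{5} — sig = (2;(1,1,1))
  P = {4,9}:  v_{4} + v_{9} = v_{5} + v_{6} + v_{7} — sig = (2;(1,1,1))
  P = {1,4}:  v_{1} + v_{4} = v_{2} + v_{3} + v_{6} + 2·v_{7} — sig = (2;(1,1,1,2))
  P = {4,11}:  v_{4} + v_{11} = v_{2} + v_{3} + 2·v_{5} + v_{6} — sig = (2;(1,1,1,2))
  P = {1,10}:  v_{1} + v_{10} = 2·v_{7} + v_{9} — sig = (2;(1,2))
  P = {10,11}:  v_{10} + v_{11} = 2·v_{5} + v_{9} — sig = (2;(1,2))
  P = {4,10}:  v_{4} + v_{10} = 2·v_{5} + v_{6} + 2·v_{7} — sig = (2;(1,2,2))
  P = {2,3,9}:  v_{2} + v_{3} + v_{9} = 0 — sig = (3;())
  P = {6,7,8}:  v_{6} + v_{7} + v_{8} = 0 — sig = (3;())
  P = {5,6,8}:  v_{5} + v_{6} + v_{8} = v_{11} — sig = (3;(1))
  P = {5,7,9}:  v_{5} + v_{7} + v_{9} = v_{10} — sig = (3;(1))
  P = {2,3,10}:  v_{2} + v_{3} + v_{10} = v_{5} + v_{7} — sig = (3;(1,1))
  P = {6,8,10}:  v_{6} + v_{8} + v_{10} = v_{5} + v_{9} — sig = (3;(1,1))
  P = {2,3,5,6,7}:  v_{2} + v_{3} + v_{5} + v_{6} + v_{7} = v_{4} — sig = (5;(1))

so the primitive-relation signature multiset is
[(2;()), (2;(1)), (2;(1)), (2;(1,1,1)), (2;(1,1,1)), (2;(1,1,1,2)), (2;(1,1,1,2)), (2;(1,2)), (2;(1,2)), (2;(1,2,2)), (3;()), (3;()), (3;(1)), (3;(1)), (3;(1,1)), (3;(1,1)), (5;(1))]


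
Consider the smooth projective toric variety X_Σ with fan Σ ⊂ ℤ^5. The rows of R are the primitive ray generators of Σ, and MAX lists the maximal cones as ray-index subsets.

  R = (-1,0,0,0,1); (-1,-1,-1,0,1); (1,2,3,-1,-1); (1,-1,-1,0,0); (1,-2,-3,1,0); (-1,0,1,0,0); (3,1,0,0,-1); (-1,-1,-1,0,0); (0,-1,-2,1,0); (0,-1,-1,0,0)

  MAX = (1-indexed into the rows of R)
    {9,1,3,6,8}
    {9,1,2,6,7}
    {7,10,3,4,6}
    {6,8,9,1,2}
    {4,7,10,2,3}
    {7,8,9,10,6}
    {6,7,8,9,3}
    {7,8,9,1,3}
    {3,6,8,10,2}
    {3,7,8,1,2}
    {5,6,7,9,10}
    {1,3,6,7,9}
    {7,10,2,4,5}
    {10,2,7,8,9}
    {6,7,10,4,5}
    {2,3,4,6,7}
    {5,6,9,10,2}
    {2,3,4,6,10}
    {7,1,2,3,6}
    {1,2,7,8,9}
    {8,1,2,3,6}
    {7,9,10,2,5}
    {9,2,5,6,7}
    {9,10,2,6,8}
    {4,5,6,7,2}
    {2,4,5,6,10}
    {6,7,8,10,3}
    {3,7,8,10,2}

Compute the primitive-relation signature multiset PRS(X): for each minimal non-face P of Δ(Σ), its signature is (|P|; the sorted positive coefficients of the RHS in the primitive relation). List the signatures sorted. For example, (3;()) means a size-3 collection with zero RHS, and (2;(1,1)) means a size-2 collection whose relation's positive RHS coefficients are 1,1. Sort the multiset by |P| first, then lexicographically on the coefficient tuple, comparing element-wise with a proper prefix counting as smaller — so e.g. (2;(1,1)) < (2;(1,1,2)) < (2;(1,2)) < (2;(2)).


Primitive collections (12):

  {1,10}:  v_{1} + v_{10} = v_{2}  ⇒ sig = (2;(1))
  {4,9}:  v_{4} + v_{9} = v_{5}  ⇒ sig = (2;(1))
  {3,5}:  v_{3} + v_{5} = v_{6} + v_{7} + v_{10}  ⇒ sig = (2;(1,1,1))
  {1,5}:  v_{1} + v_{5} = 2·v_{2} + v_{6} + v_{7} + v_{9}  ⇒ sig = (2;(1,1,1,2))
  {1,4}:  v_{1} + v_{4} = 2·v_{2} + v_{6} + v_{7}  ⇒ sig = (2;(1,1,2))
  {5,8}:  v_{5} + v_{8} = v_{9} + 2·v_{10}  ⇒ sig = (2;(1,2))
  {4,8}:  v_{4} + v_{8} = 2·v_{10}  ⇒ sig = (2;(2))
  {2,3,9}:  v_{2} + v_{3} + v_{9} = 0  ⇒ sig = (3;())
  {3,9,10}:  v_{3} + v_{9} + v_{10} = v_{6} + v_{7} + v_{8}  ⇒ sig = (3;(1,1,1))
  {1,6,7,8}:  v_{1} + v_{6} + v_{7} + v_{8} = 0  ⇒ sig = (4;())
  {2,6,7,8}:  v_{2} + v_{6} + v_{7} + v_{8} = v_{10}  ⇒ sig = (4;(1))
  {2,6,7,10}:  v_{2} + v_{6} + v_{7} + v_{10} = v_{4}  ⇒ sig = (4;(1))

Hence PRS(X_Σ) =
{ (2;(1)) ×2,  (2;(1,1,1)),  (2;(1,1,1,2)),  (2;(1,1,2)),  (2;(1,2)),  (2;(2)),  (3;()),  (3;(1,1,1)),  (4;()),  (4;(1)) ×2 }


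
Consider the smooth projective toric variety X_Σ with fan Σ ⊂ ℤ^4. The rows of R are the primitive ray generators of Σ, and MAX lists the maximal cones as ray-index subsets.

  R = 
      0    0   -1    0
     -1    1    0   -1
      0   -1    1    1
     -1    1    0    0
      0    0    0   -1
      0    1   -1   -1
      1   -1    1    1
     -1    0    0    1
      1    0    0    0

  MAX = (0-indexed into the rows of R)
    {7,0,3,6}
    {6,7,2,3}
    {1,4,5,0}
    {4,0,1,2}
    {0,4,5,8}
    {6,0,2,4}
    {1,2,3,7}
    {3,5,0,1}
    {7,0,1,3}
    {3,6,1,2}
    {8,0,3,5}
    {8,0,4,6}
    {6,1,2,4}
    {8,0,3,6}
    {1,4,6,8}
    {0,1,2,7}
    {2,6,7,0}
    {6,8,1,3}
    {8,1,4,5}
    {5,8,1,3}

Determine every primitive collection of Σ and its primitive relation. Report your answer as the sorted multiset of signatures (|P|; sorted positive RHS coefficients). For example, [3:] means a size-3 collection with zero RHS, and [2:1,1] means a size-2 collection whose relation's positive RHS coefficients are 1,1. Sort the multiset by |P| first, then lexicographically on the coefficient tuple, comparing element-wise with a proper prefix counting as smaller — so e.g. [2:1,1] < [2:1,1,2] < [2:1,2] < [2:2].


The 11 primitive collections of Σ (r=9, n=4):

  {2,5}:  v_{2} + v_{5} = 0  →  sig = [2:]
  {2,8}:  v_{2} + v_{8} = v_{6}  →  sig = [2:1]
  {3,4}:  v_{3} + v_{4} = v_{1}  →  sig = [2:1]
  {5,6}:  v_{5} + v_{6} = v_{8}  →  sig = [2:1]
  {5,7}:  v_{5} + v_{7} = v_{0} + v_{3}  →  sig = [2:1,1]
  {4,7}:  v_{4} + v_{7} = v_{0} + v_{1} + v_{2}  →  sig = [2:1,1,1]
  {7,8}:  v_{7} + v_{8} = v_{0} + v_{3} + v_{6}  →  sig = [2:1,1,1]
  {0,1,6}:  v_{0} + v_{1} + v_{6} = 0  →  sig = [3:]
  {0,1,8}:  v_{0} + v_{1} + v_{8} = v_{5}  →  sig = [3:1]
  {0,2,3}:  v_{0} + v_{2} + v_{3} = v_{7}  →  sig = [3:1]
  {1,6,7}:  v_{1} + v_{6} + v_{7} = v_{2} + v_{3}  →  sig = [3:1,1]

Signatures (|P|; sorted positive RHS coefficients), sorted:
    |P|=2: 7 collections, coeffs (), (1), (1), (1), (1,1), (1,1,1), (1,1,1)
    |P|=3: 4 collections, coeffs (), (1), (1), (1,1)


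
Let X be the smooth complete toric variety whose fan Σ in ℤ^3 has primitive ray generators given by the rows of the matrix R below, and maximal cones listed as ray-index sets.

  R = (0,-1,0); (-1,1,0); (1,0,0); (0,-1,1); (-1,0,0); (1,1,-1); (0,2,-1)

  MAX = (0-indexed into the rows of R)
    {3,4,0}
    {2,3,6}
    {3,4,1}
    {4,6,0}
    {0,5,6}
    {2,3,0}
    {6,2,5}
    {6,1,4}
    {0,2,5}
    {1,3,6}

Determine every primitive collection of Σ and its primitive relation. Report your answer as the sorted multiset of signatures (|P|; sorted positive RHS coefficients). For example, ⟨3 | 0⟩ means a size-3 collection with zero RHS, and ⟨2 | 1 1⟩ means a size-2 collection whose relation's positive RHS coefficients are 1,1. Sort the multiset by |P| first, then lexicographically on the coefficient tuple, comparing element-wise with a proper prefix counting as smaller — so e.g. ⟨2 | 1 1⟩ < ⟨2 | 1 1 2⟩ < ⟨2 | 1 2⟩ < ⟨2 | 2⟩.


Δ(Σ) — 7 vertices, 9 min non-faces:

  P={2,4}:  v_{2} + v_{4} = 0  →  sig = ⟨2 | 0⟩
  P={0,1}:  v_{0} + v_{1} = v_{4}  →  sig = ⟨2 | 1⟩
  P={1,5}:  v_{1} + v_{5} = v_{6}  →  sig = ⟨2 | 1⟩
  P={3,5}:  v_{3} + v_{5} = v_{2}  →  sig = ⟨2 | 1⟩
  P={1,2}:  v_{1} + v_{2} = v_{3} + v_{6}  →  sig = ⟨2 | 1 1⟩
  P={4,5}:  v_{4} + v_{5} = v_{0} + v_{6}  →  sig = ⟨2 | 1 1⟩
  P={0,3,6}:  v_{0} + v_{3} + v_{6} = 0  →  sig = ⟨3 | 0⟩
  P={0,2,6}:  v_{0} + v_{2} + v_{6} = v_{5}  →  sig = ⟨3 | 1⟩
  P={3,4,6}:  v_{3} + v_{4} + v_{6} = v_{1}  →  sig = ⟨3 | 1⟩

so the primitive-relation signature multiset is
    |P|=2: 6 collections, coeffs (), (1), (1), (1), (1,1), (1,1)
    |P|=3: 3 collections, coeffs (), (1), (1)


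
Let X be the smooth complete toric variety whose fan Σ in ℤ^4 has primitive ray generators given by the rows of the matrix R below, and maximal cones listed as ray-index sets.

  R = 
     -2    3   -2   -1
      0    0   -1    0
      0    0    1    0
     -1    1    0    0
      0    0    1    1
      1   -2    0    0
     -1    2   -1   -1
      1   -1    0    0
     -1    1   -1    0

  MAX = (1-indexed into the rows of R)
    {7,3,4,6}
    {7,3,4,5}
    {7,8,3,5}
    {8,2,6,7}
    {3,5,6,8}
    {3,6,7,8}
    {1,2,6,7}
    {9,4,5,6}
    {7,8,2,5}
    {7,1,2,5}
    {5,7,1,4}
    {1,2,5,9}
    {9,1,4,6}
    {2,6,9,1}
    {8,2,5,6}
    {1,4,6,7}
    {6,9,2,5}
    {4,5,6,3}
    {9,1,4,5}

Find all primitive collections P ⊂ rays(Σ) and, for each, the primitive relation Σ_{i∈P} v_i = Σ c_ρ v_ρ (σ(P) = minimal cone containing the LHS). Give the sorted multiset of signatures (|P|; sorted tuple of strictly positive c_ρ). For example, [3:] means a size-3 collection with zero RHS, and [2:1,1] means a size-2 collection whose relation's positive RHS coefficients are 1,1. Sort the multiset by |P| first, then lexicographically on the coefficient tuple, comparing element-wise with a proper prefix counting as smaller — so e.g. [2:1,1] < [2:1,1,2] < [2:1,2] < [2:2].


10 minimal non-faces of Δ(Σ) (on 9 rays):

  P = {2,3}:  v_{2} + v_{3} = 0 ; sig = [2:]
  P = {4,8}:  v_{4} + v_{8} = 0 ; sig = [2:]
  P = {2,4}:  v_{2} + v_{4} = v_{9} ; sig = [2:1]
  P = {3,9}:  v_{3} + v_{9} = v_{4} ; sig = [2:1]
  P = {7,9}:  v_{7} + v_{9} = v_{1} ; sig = [2:1]
  P = {8,9}:  v_{8} + v_{9} = v_{2} ; sig = [2:1]
  P = {1,3}:  v_{1} + v_{3} = v_{4} + v_{7} ; sig = [2:1,1]
  P = {1,8}:  v_{1} + v_{8} = v_{2} + v_{7} ; sig = [2:1,1]
  P = {5,6,7}:  v_{5} + v_{6} + v_{7} = 0 ; sig = [3:]
  P = {1,5,6}:  v_{1} + v_{5} + v_{6} = v_{9} ; sig = [3:1]

Hence PRS(X_Σ) =
[[2:], [2:], [2:1], [2:1], [2:1], [2:1], [2:1,1], [2:1,1], [3:], [3:1]]


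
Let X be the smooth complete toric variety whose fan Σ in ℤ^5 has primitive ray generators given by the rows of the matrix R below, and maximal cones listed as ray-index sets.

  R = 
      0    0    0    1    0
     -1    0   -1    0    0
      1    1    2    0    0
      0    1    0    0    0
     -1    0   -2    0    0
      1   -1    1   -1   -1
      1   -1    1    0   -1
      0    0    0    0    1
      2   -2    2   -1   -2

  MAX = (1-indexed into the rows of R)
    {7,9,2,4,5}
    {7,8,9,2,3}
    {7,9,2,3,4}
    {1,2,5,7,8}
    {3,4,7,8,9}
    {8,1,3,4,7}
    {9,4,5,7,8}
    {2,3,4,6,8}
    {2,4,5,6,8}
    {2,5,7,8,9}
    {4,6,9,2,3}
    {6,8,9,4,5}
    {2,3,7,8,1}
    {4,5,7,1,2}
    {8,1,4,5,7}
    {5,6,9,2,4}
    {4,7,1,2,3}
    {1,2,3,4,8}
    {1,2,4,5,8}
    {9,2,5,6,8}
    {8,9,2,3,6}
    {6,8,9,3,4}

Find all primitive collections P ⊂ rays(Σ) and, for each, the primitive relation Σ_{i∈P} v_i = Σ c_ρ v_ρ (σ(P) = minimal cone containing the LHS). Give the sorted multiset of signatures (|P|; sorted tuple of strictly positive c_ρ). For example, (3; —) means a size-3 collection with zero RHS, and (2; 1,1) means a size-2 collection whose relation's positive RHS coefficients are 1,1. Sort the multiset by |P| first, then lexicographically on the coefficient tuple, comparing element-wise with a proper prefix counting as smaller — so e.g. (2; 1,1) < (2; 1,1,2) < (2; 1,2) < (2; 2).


Σ has 6 primitive collections:

  • {1,6}:  v_{1} + v_{6} = v_{7}  so sig = (2; 1)
  • {3,5}:  v_{3} + v_{5} = v_{4}  so sig = (2; 1)
  • {6,7}:  v_{6} + v_{7} = v_{9}  so sig = (2; 1)
  • {1,9}:  v_{1} + v_{9} = 2·v_{7}  so sig = (2; 2)
  • {2,4,7,8}:  v_{2} + v_{4} + v_{7} + v_{8} = 0  so sig = (4; —)
  • {2,4,8,9}:  v_{2} + v_{4} + v_{8} + v_{9} = v_{6}  so sig = (4; 1)

Signatures (|P|; sorted positive RHS coefficients), sorted:
    |P|=2: 4 collections, coeffs (1), (1), (1), (2)
    |P|=4: 2 collections, coeffs (), (1)


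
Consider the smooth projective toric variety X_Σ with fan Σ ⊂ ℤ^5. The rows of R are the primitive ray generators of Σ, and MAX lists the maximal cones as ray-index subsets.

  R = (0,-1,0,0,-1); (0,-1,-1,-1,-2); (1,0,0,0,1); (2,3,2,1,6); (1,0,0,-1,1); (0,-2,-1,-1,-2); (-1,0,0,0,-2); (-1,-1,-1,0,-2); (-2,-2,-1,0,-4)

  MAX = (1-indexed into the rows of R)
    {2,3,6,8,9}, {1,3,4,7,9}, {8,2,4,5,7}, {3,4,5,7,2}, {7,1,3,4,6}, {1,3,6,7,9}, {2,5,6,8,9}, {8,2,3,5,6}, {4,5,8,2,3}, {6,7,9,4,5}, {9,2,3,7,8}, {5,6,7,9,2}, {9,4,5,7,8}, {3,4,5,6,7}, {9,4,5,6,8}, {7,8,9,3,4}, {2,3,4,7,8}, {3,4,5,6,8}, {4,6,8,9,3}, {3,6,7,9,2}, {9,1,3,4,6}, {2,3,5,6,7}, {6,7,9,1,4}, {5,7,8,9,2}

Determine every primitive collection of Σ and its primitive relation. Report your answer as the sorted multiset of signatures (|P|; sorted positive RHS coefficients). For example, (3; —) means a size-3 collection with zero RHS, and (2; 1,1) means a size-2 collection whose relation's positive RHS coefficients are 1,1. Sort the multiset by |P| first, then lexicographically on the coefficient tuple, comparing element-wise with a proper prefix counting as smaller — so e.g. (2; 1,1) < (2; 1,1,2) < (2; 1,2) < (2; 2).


|primitive collections| = 9. Relations:

  P = {1,8}:  v_{1} + v_{8} = v_{3} + v_{9}  →  sig = (2; 1,1)
  P = {1,2}:  v_{1} + v_{2} = v_{3} + v_{6} + v_{7}  →  sig = (2; 1,1,1)
  P = {1,5}:  v_{1} + v_{5} = v_{4} + 2·v_{6} + v_{7}  →  sig = (2; 1,1,2)
  P = {2,4,9}:  v_{2} + v_{4} + v_{9} = 0  →  sig = (3; —)
  P = {3,5,9}:  v_{3} + v_{5} + v_{9} = v_{6}  →  sig = (3; 1)
  P = {2,4,6}:  v_{2} + v_{4} + v_{6} = v_{3} + v_{5}  →  sig = (3; 1,1)
  P = {6,7,8}:  v_{6} + v_{7} + v_{8} = v_{2} + v_{9}  →  sig = (3; 1,1)
  P = {3,5,7,8}:  v_{3} + v_{5} + v_{7} + v_{8} = v_{2}  →  sig = (4; 1)
  P = {3,4,6,7,9}:  v_{3} + v_{4} + v_{6} + v_{7} + v_{9} = v_{1}  →  sig = (5; 1)

Sorted signature multiset PRS(X):
    |P|=2: 3 collections, coeffs (1,1), (1,1,1), (1,1,2)
    |P|=3: 4 collections, coeffs (), (1), (1,1), (1,1)
    |P|=4: 1 collection, coeffs (1)
    |P|=5: 1 collection, coeffs (1)


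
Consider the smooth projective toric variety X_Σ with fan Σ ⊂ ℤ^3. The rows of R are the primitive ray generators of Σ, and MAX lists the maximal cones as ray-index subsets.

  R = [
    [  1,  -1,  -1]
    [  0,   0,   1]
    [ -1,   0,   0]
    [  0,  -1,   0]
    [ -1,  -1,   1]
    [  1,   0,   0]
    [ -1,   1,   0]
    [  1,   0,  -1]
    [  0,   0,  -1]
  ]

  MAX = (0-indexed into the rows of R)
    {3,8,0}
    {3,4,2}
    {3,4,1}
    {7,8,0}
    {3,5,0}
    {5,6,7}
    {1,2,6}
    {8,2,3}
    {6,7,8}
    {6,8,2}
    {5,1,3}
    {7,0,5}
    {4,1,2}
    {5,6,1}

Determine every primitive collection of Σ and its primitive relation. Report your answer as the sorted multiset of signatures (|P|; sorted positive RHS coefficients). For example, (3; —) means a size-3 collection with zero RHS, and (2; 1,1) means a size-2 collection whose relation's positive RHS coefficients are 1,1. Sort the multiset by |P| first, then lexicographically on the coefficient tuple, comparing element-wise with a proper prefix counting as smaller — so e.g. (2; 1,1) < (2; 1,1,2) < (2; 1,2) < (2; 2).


Minimal non-faces — 16 found among 9 rays, 14 max cones:

  • {1,8}:  v_{1} + v_{8} = 0  ⇒ sig = (2; —)
  • {2,5}:  v_{2} + v_{5} = 0  ⇒ sig = (2; —)
  • {0,6}:  v_{0} + v_{6} = v_{8}  ⇒ sig = (2; 1)
  • {1,7}:  v_{1} + v_{7} = v_{5}  ⇒ sig = (2; 1)
  • {2,7}:  v_{2} + v_{7} = v_{8}  ⇒ sig = (2; 1)
  • {3,6}:  v_{3} + v_{6} = v_{2}  ⇒ sig = (2; 1)
  • {3,7}:  v_{3} + v_{7} = v_{0}  ⇒ sig = (2; 1)
  • {4,7}:  v_{4} + v_{7} = v_{3}  ⇒ sig = (2; 1)
  • {5,8}:  v_{5} + v_{8} = v_{7}  ⇒ sig = (2; 1)
  • {0,1}:  v_{0} + v_{1} = v_{3} + v_{5}  ⇒ sig = (2; 1,1)
  • {0,2}:  v_{0} + v_{2} = v_{3} + v_{8}  ⇒ sig = (2; 1,1)
  • {4,5}:  v_{4} + v_{5} = v_{1} + v_{3}  ⇒ sig = (2; 1,1)
  • {4,8}:  v_{4} + v_{8} = v_{2} + v_{3}  ⇒ sig = (2; 1,1)
  • {4,6}:  v_{4} + v_{6} = v_{1} + 2·v_{2}  ⇒ sig = (2; 1,2)
  • {0,4}:  v_{0} + v_{4} = 2·v_{3}  ⇒ sig = (2; 2)
  • {1,2,3}:  v_{1} + v_{2} + v_{3} = v_{4}  ⇒ sig = (3; 1)

so the primitive-relation signature multiset is
    |P|=2: 15 collections, coeffs (), (), (1), (1), (1), (1), (1), (1), (1), (1,1), (1,1), (1,1), (1,1), (1,2), (2)
    |P|=3: 1 collection, coeffs (1)


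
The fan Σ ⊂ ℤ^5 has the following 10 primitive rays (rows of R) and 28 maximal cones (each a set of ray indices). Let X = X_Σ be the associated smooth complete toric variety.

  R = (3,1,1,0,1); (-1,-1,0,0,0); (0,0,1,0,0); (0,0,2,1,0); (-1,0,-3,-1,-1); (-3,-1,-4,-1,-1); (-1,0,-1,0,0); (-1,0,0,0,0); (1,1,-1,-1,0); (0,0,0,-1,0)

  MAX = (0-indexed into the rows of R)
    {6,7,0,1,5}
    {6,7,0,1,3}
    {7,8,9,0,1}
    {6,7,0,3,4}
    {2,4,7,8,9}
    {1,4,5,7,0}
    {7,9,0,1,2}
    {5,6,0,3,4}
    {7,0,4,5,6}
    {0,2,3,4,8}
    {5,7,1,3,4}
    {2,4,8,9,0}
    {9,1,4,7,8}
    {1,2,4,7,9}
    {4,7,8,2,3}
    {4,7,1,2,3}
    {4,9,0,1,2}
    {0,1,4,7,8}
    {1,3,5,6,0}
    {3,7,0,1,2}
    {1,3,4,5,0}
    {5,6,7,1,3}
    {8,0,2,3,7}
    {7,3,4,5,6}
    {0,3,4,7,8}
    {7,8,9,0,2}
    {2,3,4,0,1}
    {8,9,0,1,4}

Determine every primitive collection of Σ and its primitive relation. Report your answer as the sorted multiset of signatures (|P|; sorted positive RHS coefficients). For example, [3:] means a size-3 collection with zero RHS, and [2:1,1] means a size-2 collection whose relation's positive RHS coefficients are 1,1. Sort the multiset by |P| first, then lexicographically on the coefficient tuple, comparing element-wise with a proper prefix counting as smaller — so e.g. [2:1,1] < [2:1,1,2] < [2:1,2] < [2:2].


The 14 primitive collections of Σ (r=10, n=5):

  • {2,6}:  v_{2} + v_{6} = v_{7}  ⇒ sig = [2:1]
  • {2,5}:  v_{2} + v_{5} = v_{1} + v_{4} + v_{7}  ⇒ sig = [2:1,1,1]
  • {6,9}:  v_{6} + v_{9} = v_{1} + v_{7} + v_{8}  ⇒ sig = [2:1,1,1]
  • {5,9}:  v_{5} + v_{9} = 2·v_{1} + v_{4} + v_{7} + v_{8}  ⇒ sig = [2:1,1,1,2]
  • {6,8}:  v_{6} + v_{8} = v_{0} + v_{4} + 2·v_{7}  ⇒ sig = [2:1,1,2]
  • {5,8}:  v_{5} + v_{8} = v_{0} + v_{1} + 2·v_{4} + 2·v_{7}  ⇒ sig = [2:1,1,2,2]
  • {3,9}:  v_{3} + v_{9} = 2·v_{2}  ⇒ sig = [2:2]
  • {1,2,8}:  v_{1} + v_{2} + v_{8} = v_{9}  ⇒ sig = [3:1]
  • {1,3,8}:  v_{1} + v_{3} + v_{8} = v_{2}  ⇒ sig = [3:1]
  • {1,4,6}:  v_{1} + v_{4} + v_{6} = v_{5}  ⇒ sig = [3:1]
  • {0,2,4,7}:  v_{0} + v_{2} + v_{4} + v_{7} = v_{8}  ⇒ sig = [4:1]
  • {0,3,5,7}:  v_{0} + v_{3} + v_{5} + v_{7} = v_{6}  ⇒ sig = [4:1]
  • {0,4,7,9}:  v_{0} + v_{4} + v_{7} + v_{9} = v_{1} + 2·v_{8}  ⇒ sig = [4:1,2]
  • {0,1,3,4,7}:  v_{0} + v_{1} + v_{3} + v_{4} + v_{7} = 0  ⇒ sig = [5:]

Hence PRS(X_Σ) =
[[2:1], [2:1,1,1], [2:1,1,1], [2:1,1,1,2], [2:1,1,2], [2:1,1,2,2], [2:2], [3:1], [3:1], [3:1], [4:1], [4:1], [4:1,2], [5:]]


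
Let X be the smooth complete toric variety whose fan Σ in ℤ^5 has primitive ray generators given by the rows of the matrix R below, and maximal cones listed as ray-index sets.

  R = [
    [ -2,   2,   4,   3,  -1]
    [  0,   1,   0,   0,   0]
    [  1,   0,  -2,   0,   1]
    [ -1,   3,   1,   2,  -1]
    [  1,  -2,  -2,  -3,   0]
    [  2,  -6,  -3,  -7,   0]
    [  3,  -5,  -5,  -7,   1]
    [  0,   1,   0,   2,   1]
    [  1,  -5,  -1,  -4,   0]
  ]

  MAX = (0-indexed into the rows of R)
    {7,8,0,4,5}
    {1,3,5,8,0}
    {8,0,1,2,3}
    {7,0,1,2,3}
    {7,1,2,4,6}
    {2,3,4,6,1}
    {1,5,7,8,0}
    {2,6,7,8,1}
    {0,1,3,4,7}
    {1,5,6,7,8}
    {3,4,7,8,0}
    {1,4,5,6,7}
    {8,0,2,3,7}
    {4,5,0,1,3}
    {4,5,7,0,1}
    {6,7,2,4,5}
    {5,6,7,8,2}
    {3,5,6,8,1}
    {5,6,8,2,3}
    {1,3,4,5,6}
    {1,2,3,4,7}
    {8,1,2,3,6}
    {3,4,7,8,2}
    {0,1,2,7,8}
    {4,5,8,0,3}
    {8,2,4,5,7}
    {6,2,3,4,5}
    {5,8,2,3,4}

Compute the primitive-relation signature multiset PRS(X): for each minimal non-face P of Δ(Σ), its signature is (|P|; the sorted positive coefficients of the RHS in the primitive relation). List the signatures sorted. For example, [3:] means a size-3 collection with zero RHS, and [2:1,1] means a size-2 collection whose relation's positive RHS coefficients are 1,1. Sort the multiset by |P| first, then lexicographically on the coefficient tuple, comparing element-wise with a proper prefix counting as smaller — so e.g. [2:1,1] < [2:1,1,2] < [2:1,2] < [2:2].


Primitive collections (9):

  P={0,6}:  v_{0} + v_{6} = 2·v_{1} + v_{8}  ⟹  sig = [2:1,2]
  P={0,2,4}:  v_{0} + v_{2} + v_{4} = 0  ⟹  sig = [3:]
  P={1,2,5}:  v_{1} + v_{2} + v_{5} = v_{6}  ⟹  sig = [3:1]
  P={1,4,8}:  v_{1} + v_{4} + v_{8} = v_{5}  ⟹  sig = [3:1]
  P={3,5,7}:  v_{3} + v_{5} + v_{7} = v_{4}  ⟹  sig = [3:1]
  P={0,2,5}:  v_{0} + v_{2} + v_{5} = v_{1} + v_{8}  ⟹  sig = [3:1,1]
  P={3,6,7}:  v_{3} + v_{6} + v_{7} = v_{1} + v_{2} + v_{4}  ⟹  sig = [3:1,1,1]
  P={4,6,8}:  v_{4} + v_{6} + v_{8} = v_{2} + 2·v_{5}  ⟹  sig = [3:1,2]
  P={1,3,7,8}:  v_{1} + v_{3} + v_{7} + v_{8} = 0  ⟹  sig = [4:]

Signatures (|P|; sorted positive RHS coefficients), sorted:
    [2:1,2]
    [3:]
    [3:1]
    [3:1]
    [3:1]
    [3:1,1]
    [3:1,1,1]
    [3:1,2]
    [4:]


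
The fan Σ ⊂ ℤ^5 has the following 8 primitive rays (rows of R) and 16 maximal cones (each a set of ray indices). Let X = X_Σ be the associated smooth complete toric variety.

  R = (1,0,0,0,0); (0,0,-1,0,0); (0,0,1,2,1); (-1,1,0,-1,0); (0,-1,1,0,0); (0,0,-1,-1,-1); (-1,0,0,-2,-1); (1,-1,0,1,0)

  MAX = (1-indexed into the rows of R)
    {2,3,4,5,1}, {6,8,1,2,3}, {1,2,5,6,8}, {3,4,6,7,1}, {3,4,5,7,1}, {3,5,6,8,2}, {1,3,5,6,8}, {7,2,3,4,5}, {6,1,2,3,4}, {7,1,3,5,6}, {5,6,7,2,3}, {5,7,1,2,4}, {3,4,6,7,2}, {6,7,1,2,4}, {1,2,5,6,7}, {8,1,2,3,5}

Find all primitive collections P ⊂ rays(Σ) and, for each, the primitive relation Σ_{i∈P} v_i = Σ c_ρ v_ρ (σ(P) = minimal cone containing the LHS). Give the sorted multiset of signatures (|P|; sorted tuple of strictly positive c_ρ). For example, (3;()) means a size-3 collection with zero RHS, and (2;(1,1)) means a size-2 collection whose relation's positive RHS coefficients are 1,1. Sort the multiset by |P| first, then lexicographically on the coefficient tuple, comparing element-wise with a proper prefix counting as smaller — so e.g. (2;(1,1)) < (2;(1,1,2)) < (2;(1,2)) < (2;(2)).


Minimal non-faces — 5 found among 8 rays, 16 max cones:

  • {4,8}:  v_{4} + v_{8} = 0 — sig = (2;())
  • {7,8}:  v_{7} + v_{8} = v_{5} + v_{6} — sig = (2;(1,1))
  • {4,5,6}:  v_{4} + v_{5} + v_{6} = v_{7} — sig = (3;(1))
  • {1,2,3,7}:  v_{1} + v_{2} + v_{3} + v_{7} = 0 — sig = (4;())
  • {1,2,3,5,6}:  v_{1} + v_{2} + v_{3} + v_{5} + v_{6} = v_{8} — sig = (5;(1))

Signatures (|P|; sorted positive RHS coefficients), sorted:
[(2;()), (2;(1,1)), (3;(1)), (4;()), (5;(1))]


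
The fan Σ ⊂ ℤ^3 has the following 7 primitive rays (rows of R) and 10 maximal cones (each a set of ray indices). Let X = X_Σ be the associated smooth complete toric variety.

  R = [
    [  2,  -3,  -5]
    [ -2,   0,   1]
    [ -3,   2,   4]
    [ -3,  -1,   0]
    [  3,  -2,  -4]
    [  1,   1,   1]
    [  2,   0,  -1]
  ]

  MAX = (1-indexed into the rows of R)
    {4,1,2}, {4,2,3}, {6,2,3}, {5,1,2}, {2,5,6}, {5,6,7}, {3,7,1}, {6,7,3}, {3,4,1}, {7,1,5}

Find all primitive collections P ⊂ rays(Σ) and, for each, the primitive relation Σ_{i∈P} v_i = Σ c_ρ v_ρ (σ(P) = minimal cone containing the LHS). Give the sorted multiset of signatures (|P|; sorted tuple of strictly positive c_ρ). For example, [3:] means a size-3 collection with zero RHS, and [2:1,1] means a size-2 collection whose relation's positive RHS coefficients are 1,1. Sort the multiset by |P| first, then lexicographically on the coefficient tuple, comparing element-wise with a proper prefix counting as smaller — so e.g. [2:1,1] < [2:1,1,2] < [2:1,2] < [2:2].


The 7 primitive collections of Σ (r=7, n=3):

  {2,7}:  v_{2} + v_{7} = 0  →  sig = [2:]
  {3,5}:  v_{3} + v_{5} = 0  →  sig = [2:]
  {1,6}:  v_{1} + v_{6} = v_{5}  →  sig = [2:1]
  {4,6}:  v_{4} + v_{6} = v_{2}  →  sig = [2:1]
  {4,5}:  v_{4} + v_{5} = v_{1} + v_{2}  →  sig = [2:1,1]
  {4,7}:  v_{4} + v_{7} = v_{1} + v_{3}  →  sig = [2:1,1]
  {1,2,3}:  v_{1} + v_{2} + v_{3} = v_{4}  →  sig = [3:1]

Hence PRS(X_Σ) =
    |P|=2: 6 collections, coeffs (), (), (1), (1), (1,1), (1,1)
    |P|=3: 1 collection, coeffs (1)


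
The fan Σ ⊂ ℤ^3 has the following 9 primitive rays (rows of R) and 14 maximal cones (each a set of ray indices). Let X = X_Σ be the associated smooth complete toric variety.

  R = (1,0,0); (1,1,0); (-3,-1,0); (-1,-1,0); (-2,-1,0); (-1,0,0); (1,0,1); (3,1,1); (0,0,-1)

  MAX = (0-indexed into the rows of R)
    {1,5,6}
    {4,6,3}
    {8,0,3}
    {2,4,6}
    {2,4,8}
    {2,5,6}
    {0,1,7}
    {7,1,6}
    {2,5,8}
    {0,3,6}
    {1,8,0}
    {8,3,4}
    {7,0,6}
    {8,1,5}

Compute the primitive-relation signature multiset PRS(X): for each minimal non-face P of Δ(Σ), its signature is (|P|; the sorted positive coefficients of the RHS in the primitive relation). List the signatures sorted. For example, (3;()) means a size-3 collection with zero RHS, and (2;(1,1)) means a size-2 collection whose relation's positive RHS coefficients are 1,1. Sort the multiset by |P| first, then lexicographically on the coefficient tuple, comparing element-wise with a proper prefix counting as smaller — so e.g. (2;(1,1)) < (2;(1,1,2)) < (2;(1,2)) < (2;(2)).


Δ(Σ) — 9 vertices, 16 min non-faces:

  • {0,5}:  v_{0} + v_{5} = 0  so sig = (2;())
  • {1,3}:  v_{1} + v_{3} = 0  so sig = (2;())
  • {0,2}:  v_{0} + v_{2} = v_{4}  so sig = (2;(1))
  • {0,4}:  v_{0} + v_{4} = v_{3}  so sig = (2;(1))
  • {1,4}:  v_{1} + v_{4} = v_{5}  so sig = (2;(1))
  • {3,5}:  v_{3} + v_{5} = v_{4}  so sig = (2;(1))
  • {4,5}:  v_{4} + v_{5} = v_{2}  so sig = (2;(1))
  • {4,7}:  v_{4} + v_{7} = v_{6}  so sig = (2;(1))
  • {6,8}:  v_{6} + v_{8} = v_{0}  so sig = (2;(1))
  • {2,7}:  v_{2} + v_{7} = v_{5} + v_{6}  so sig = (2;(1,1))
  • {3,7}:  v_{3} + v_{7} = v_{0} + v_{6}  so sig = (2;(1,1))
  • {5,7}:  v_{5} + v_{7} = v_{1} + v_{6}  so sig = (2;(1,1))
  • {7,8}:  v_{7} + v_{8} = 2·v_{0} + v_{1}  so sig = (2;(1,2))
  • {1,2}:  v_{1} + v_{2} = 2·v_{5}  so sig = (2;(2))
  • {2,3}:  v_{2} + v_{3} = 2·v_{4}  so sig = (2;(2))
  • {0,1,6}:  v_{0} + v_{1} + v_{6} = v_{7}  so sig = (3;(1))

Sorted signature multiset PRS(X):
    (2;())
    (2;())
    (2;(1))
    (2;(1))
    (2;(1))
    (2;(1))
    (2;(1))
    (2;(1))
    (2;(1))
    (2;(1,1))
    (2;(1,1))
    (2;(1,1))
    (2;(1,2))
    (2;(2))
    (2;(2))
    (3;(1))


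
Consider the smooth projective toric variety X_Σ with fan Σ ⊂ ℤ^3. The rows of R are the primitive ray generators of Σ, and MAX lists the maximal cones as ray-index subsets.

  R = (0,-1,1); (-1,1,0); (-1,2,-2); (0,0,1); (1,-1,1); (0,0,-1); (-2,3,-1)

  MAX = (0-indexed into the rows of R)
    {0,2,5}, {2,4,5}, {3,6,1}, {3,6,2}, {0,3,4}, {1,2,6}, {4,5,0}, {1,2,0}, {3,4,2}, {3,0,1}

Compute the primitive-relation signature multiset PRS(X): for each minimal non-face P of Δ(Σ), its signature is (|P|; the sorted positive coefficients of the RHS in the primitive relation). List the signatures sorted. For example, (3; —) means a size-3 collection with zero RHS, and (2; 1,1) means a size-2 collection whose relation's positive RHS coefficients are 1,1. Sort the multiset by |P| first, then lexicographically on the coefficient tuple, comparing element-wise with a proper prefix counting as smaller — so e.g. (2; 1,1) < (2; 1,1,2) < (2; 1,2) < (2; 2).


9 collections generate NE(X_Σ); each relation:

  P={3,5}:  v_{3} + v_{5} = 0  ⟹  sig = (2; —)
  P={1,4}:  v_{1} + v_{4} = v_{3}  ⟹  sig = (2; 1)
  P={1,5}:  v_{1} + v_{5} = v_{0} + v_{2}  ⟹  sig = (2; 1,1)
  P={5,6}:  v_{5} + v_{6} = v_{1} + v_{2}  ⟹  sig = (2; 1,1)
  P={4,6}:  v_{4} + v_{6} = v_{2} + 2·v_{3}  ⟹  sig = (2; 1,2)
  P={0,6}:  v_{0} + v_{6} = 2·v_{1}  ⟹  sig = (2; 2)
  P={0,2,4}:  v_{0} + v_{2} + v_{4} = 0  ⟹  sig = (3; —)
  P={0,2,3}:  v_{0} + v_{2} + v_{3} = v_{1}  ⟹  sig = (3; 1)
  P={1,2,3}:  v_{1} + v_{2} + v_{3} = v_{6}  ⟹  sig = (3; 1)

Hence PRS(X_Σ) =
    (2; —)
    (2; 1)
    (2; 1,1)
    (2; 1,1)
    (2; 1,2)
    (2; 2)
    (3; —)
    (3; 1)
    (3; 1)


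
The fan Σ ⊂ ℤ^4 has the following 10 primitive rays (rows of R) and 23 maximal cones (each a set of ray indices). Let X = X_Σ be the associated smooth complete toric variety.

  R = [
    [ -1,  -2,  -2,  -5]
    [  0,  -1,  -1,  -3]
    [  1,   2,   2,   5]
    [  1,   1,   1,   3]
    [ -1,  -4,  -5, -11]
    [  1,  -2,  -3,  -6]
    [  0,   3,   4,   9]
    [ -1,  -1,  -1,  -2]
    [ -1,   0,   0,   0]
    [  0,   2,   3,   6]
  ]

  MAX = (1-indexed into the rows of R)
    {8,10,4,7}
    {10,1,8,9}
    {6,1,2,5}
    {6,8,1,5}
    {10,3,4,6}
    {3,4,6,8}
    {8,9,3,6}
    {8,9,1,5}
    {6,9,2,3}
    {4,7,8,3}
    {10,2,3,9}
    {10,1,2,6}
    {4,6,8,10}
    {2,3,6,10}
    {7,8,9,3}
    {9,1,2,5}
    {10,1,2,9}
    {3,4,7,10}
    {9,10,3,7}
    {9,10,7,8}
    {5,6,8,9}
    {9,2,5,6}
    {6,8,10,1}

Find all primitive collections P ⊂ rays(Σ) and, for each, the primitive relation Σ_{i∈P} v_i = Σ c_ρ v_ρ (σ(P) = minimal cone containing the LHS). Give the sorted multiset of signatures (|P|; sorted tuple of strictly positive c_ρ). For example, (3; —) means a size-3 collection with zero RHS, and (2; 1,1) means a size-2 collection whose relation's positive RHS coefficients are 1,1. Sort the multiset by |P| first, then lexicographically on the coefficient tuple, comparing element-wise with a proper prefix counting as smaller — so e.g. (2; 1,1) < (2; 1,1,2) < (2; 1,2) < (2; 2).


Δ(Σ) — 10 vertices, 15 min non-faces:

  • {1,3}:  v_{1} + v_{3} = 0  ⟹  sig = (2; —)
  • {2,7}:  v_{2} + v_{7} = v_{10}  ⟹  sig = (2; 1)
  • {2,8}:  v_{2} + v_{8} = v_{1}  ⟹  sig = (2; 1)
  • {5,7}:  v_{5} + v_{7} = v_{8}  ⟹  sig = (2; 1)
  • {5,10}:  v_{5} + v_{10} = v_{1}  ⟹  sig = (2; 1)
  • {6,7}:  v_{6} + v_{7} = v_{4}  ⟹  sig = (2; 1)
  • {1,7}:  v_{1} + v_{7} = v_{8} + v_{10}  ⟹  sig = (2; 1,1)
  • {2,4}:  v_{2} + v_{4} = v_{6} + v_{10}  ⟹  sig = (2; 1,1)
  • {3,5}:  v_{3} + v_{5} = v_{6} + v_{9}  ⟹  sig = (2; 1,1)
  • {4,5}:  v_{4} + v_{5} = v_{6} + v_{8}  ⟹  sig = (2; 1,1)
  • {4,9}:  v_{4} + v_{9} = v_{3} + v_{8}  ⟹  sig = (2; 1,1)
  • {1,4}:  v_{1} + v_{4} = v_{6} + v_{8} + v_{10}  ⟹  sig = (2; 1,1,1)
  • {6,9,10}:  v_{6} + v_{9} + v_{10} = 0  ⟹  sig = (3; —)
  • {1,6,9}:  v_{1} + v_{6} + v_{9} = v_{5}  ⟹  sig = (3; 1)
  • {3,8,10}:  v_{3} + v_{8} + v_{10} = v_{7}  ⟹  sig = (3; 1)

Signatures (|P|; sorted positive RHS coefficients), sorted:
{ (2; —),  (2; 1) ×5,  (2; 1,1) ×5,  (2; 1,1,1),  (3; —),  (3; 1) ×2 }


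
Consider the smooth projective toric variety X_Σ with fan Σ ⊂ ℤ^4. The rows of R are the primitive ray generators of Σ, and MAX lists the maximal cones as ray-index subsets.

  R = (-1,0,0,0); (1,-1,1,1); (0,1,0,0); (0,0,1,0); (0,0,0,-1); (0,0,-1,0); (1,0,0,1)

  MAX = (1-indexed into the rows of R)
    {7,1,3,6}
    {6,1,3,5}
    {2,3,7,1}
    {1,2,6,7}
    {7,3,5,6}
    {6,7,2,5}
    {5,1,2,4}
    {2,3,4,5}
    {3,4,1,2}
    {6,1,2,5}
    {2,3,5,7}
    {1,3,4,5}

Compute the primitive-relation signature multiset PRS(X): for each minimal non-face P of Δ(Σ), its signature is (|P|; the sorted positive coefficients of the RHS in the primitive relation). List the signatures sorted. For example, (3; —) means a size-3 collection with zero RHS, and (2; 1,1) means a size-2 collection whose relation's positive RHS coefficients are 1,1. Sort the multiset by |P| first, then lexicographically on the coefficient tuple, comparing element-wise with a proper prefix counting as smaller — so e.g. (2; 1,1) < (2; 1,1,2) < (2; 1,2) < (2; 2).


Δ(Σ) — 7 vertices, 5 min non-faces:

  P={4,6}:  v_{4} + v_{6} = 0  so sig = (2; —)
  P={4,7}:  v_{4} + v_{7} = v_{2} + v_{3}  so sig = (2; 1,1)
  P={1,5,7}:  v_{1} + v_{5} + v_{7} = 0  so sig = (3; —)
  P={2,3,6}:  v_{2} + v_{3} + v_{6} = v_{7}  so sig = (3; 1)
  P={1,2,3,5}:  v_{1} + v_{2} + v_{3} + v_{5} = v_{4}  so sig = (4; 1)

Hence PRS(X_Σ) =
[(2; —), (2; 1,1), (3; —), (3; 1), (4; 1)]


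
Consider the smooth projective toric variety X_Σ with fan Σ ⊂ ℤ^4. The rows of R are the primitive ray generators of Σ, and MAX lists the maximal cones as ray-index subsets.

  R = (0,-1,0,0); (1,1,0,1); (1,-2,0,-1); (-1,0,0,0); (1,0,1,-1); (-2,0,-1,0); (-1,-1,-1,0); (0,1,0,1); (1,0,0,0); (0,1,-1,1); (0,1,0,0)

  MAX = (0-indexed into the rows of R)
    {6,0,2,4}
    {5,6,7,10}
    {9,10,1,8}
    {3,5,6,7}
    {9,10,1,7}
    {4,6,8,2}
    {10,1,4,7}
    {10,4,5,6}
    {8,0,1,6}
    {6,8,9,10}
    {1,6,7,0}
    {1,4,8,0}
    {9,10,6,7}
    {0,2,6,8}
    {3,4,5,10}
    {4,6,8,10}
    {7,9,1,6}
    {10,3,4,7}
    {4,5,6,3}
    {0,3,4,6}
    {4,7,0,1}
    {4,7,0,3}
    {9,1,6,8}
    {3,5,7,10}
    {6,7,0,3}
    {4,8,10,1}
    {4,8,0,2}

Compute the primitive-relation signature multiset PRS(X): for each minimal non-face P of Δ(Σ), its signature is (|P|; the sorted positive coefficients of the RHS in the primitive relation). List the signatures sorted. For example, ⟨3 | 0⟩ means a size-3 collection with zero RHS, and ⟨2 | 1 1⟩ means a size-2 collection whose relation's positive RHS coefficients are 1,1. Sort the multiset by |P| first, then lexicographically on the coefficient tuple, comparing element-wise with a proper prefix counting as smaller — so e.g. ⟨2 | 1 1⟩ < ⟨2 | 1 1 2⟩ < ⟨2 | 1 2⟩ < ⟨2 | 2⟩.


Primitive collections (23):

  • {0,10}:  v_{0} + v_{10} = 0  ⇒ sig = ⟨2 | 0⟩
  • {3,8}:  v_{3} + v_{8} = 0  ⇒ sig = ⟨2 | 0⟩
  • {1,3}:  v_{1} + v_{3} = v_{7}  ⇒ sig = ⟨2 | 1⟩
  • {7,8}:  v_{7} + v_{8} = v_{1}  ⇒ sig = ⟨2 | 1⟩
  • {0,5}:  v_{0} + v_{5} = v_{3} + v_{6}  ⇒ sig = ⟨2 | 1 1⟩
  • {0,9}:  v_{0} + v_{9} = v_{1} + v_{6}  ⇒ sig = ⟨2 | 1 1⟩
  • {2,7}:  v_{2} + v_{7} = v_{0} + v_{8}  ⇒ sig = ⟨2 | 1 1⟩
  • {4,9}:  v_{4} + v_{9} = v_{8} + v_{10}  ⇒ sig = ⟨2 | 1 1⟩
  • {5,8}:  v_{5} + v_{8} = v_{6} + v_{10}  ⇒ sig = ⟨2 | 1 1⟩
  • {1,5}:  v_{1} + v_{5} = v_{6} + v_{7} + v_{10}  ⇒ sig = ⟨2 | 1 1 1⟩
  • {2,3}:  v_{2} + v_{3} = v_{0} + v_{4} + v_{6}  ⇒ sig = ⟨2 | 1 1 1⟩
  • {2,10}:  v_{2} + v_{10} = v_{4} + v_{6} + v_{8}  ⇒ sig = ⟨2 | 1 1 1⟩
  • {3,9}:  v_{3} + v_{9} = v_{6} + v_{7} + v_{10}  ⇒ sig = ⟨2 | 1 1 1⟩
  • {1,2}:  v_{1} + v_{2} = v_{0} + 2·v_{8}  ⇒ sig = ⟨2 | 1 2⟩
  • {2,5}:  v_{2} + v_{5} = v_{4} + 2·v_{6}  ⇒ sig = ⟨2 | 1 2⟩
  • {2,9}:  v_{2} + v_{9} = v_{6} + 2·v_{8}  ⇒ sig = ⟨2 | 1 2⟩
  • {5,9}:  v_{5} + v_{9} = 2·v_{6} + v_{7} + 2·v_{10}  ⇒ sig = ⟨2 | 1 2 2⟩
  • {4,6,7}:  v_{4} + v_{6} + v_{7} = 0  ⇒ sig = ⟨3 | 0⟩
  • {1,4,6}:  v_{1} + v_{4} + v_{6} = v_{8}  ⇒ sig = ⟨3 | 1⟩
  • {1,6,10}:  v_{1} + v_{6} + v_{10} = v_{9}  ⇒ sig = ⟨3 | 1⟩
  • {3,6,10}:  v_{3} + v_{6} + v_{10} = v_{5}  ⇒ sig = ⟨3 | 1⟩
  • {4,5,7}:  v_{4} + v_{5} + v_{7} = v_{3} + v_{10}  ⇒ sig = ⟨3 | 1 1⟩
  • {0,4,6,8}:  v_{0} + v_{4} + v_{6} + v_{8} = v_{2}  ⇒ sig = ⟨4 | 1⟩

Hence PRS(X_Σ) =
    ⟨2 | 0⟩
    ⟨2 | 0⟩
    ⟨2 | 1⟩
    ⟨2 | 1⟩
    ⟨2 | 1 1⟩
    ⟨2 | 1 1⟩
    ⟨2 | 1 1⟩
    ⟨2 | 1 1⟩
    ⟨2 | 1 1⟩
    ⟨2 | 1 1 1⟩
    ⟨2 | 1 1 1⟩
    ⟨2 | 1 1 1⟩
    ⟨2 | 1 1 1⟩
    ⟨2 | 1 2⟩
    ⟨2 | 1 2⟩
    ⟨2 | 1 2⟩
    ⟨2 | 1 2 2⟩
    ⟨3 | 0⟩
    ⟨3 | 1⟩
    ⟨3 | 1⟩
    ⟨3 | 1⟩
    ⟨3 | 1 1⟩
    ⟨4 | 1⟩


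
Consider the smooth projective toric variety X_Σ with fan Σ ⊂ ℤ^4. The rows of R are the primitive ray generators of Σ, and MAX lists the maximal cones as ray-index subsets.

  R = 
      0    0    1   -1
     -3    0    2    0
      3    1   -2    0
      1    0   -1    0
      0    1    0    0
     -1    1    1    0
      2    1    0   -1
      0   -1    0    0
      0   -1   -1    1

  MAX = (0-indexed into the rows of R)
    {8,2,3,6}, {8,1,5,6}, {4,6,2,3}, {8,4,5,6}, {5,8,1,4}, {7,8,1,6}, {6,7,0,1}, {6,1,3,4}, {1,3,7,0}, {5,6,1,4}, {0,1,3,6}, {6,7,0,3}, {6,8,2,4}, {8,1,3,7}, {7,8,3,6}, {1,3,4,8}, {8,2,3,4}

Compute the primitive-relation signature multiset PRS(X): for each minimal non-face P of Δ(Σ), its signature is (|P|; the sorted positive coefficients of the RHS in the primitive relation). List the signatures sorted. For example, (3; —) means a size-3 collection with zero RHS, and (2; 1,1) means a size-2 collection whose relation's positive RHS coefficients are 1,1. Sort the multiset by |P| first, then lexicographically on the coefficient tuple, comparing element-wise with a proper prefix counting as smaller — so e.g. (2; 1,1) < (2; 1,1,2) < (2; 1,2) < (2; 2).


Σ has 14 primitive collections:

  P={4,7}:  v_{4} + v_{7} = 0 — sig = (2; —)
  P={0,8}:  v_{0} + v_{8} = v_{7} — sig = (2; 1)
  P={1,2}:  v_{1} + v_{2} = v_{4} — sig = (2; 1)
  P={3,5}:  v_{3} + v_{5} = v_{4} — sig = (2; 1)
  P={0,2}:  v_{0} + v_{2} = v_{3} + v_{6} — sig = (2; 1,1)
  P={0,5}:  v_{0} + v_{5} = v_{1} + v_{6} — sig = (2; 1,1)
  P={0,4}:  v_{0} + v_{4} = v_{1} + v_{3} + v_{6} — sig = (2; 1,1,1)
  P={2,7}:  v_{2} + v_{7} = v_{3} + v_{6} + v_{8} — sig = (2; 1,1,1)
  P={5,7}:  v_{5} + v_{7} = v_{1} + v_{6} + v_{8} — sig = (2; 1,1,1)
  P={2,5}:  v_{2} + v_{5} = 2·v_{4} + v_{6} + v_{8} — sig = (2; 1,1,2)
  P={1,3,6,8}:  v_{1} + v_{3} + v_{6} + v_{8} = 0 — sig = (4; —)
  P={1,3,6,7}:  v_{1} + v_{3} + v_{6} + v_{7} = v_{0} — sig = (4; 1)
  P={1,4,6,8}:  v_{1} + v_{4} + v_{6} + v_{8} = v_{5} — sig = (4; 1)
  P={3,4,6,8}:  v_{3} + v_{4} + v_{6} + v_{8} = v_{2} — sig = (4; 1)

Signatures (|P|; sorted positive RHS coefficients), sorted:
    |P|=2: 10 collections, coeffs (), (1), (1), (1), (1,1), (1,1), (1,1,1), (1,1,1), (1,1,1), (1,1,2)
    |P|=4: 4 collections, coeffs (), (1), (1), (1)
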